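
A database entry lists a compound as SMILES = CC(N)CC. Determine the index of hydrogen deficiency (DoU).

Degree of unsaturation = (number of rings) + (number of π bonds).
Ring closures in the SMILES: 0.
π bonds: none → 0 DoU from unsaturation.
Total DoU = 0 + 0 = 0.

0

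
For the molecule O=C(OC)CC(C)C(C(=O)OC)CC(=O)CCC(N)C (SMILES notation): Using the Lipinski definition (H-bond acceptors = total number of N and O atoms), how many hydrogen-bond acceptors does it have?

N atoms: 1; O atoms: 5.
Lipinski HBA = 1 + 5 = 6.

6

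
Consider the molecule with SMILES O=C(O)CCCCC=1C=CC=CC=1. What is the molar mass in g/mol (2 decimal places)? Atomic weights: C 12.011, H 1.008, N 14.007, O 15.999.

178.23 g/mol

First, the molecular formula is C11H14O2 (counting implicit H from valence).
  C: 11 × 12.011 = 132.121
  H: 14 × 1.008 = 14.112
  O: 2 × 15.999 = 31.998
Sum: 11×12.011 + 14×1.008 + 2×15.999 = 178.231 → 178.23 g/mol.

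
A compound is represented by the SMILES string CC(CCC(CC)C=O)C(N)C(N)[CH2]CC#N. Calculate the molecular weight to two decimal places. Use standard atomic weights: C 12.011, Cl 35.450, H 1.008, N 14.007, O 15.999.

239.36 g/mol

First, the molecular formula is C13H25N3O (counting implicit H from valence).
  C: 13 × 12.011 = 156.143
  H: 25 × 1.008 = 25.200
  N: 3 × 14.007 = 42.021
  O: 1 × 15.999 = 15.999
Sum: 13×12.011 + 25×1.008 + 3×14.007 + 1×15.999 = 239.363 → 239.36 g/mol.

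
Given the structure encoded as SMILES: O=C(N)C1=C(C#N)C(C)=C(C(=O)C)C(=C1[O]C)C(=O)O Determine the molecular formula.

C13H12N2O5

Walk through each heavy atom and fill implicit hydrogens from standard valence (C 4, N 3, O 2, S 2, halogen 1):
  atom 1: O, bond orders sum to 2 (valence 2) → 0 H
  atom 2: C, bond orders sum to 4 (valence 4) → 0 H
  atom 3: N, bond orders sum to 1 (valence 3) → 2 H
  atom 4: C, bond orders sum to 4 (valence 4) → 0 H
  atom 5: C, bond orders sum to 4 (valence 4) → 0 H
  atom 6: C, bond orders sum to 4 (valence 4) → 0 H
  atom 7: N, bond orders sum to 3 (valence 3) → 0 H
  atom 8: C, bond orders sum to 4 (valence 4) → 0 H
  atom 9: C, bond orders sum to 1 (valence 4) → 3 H
  atom 10: C, bond orders sum to 4 (valence 4) → 0 H
  atom 11: C, bond orders sum to 4 (valence 4) → 0 H
  atom 12: O, bond orders sum to 2 (valence 2) → 0 H
  atom 13: C, bond orders sum to 1 (valence 4) → 3 H
  atom 14: C, bond orders sum to 4 (valence 4) → 0 H
  atom 15: C, bond orders sum to 4 (valence 4) → 0 H
  atom 16: O with explicit H count 0
  atom 17: C, bond orders sum to 1 (valence 4) → 3 H
  atom 18: C, bond orders sum to 4 (valence 4) → 0 H
  atom 19: O, bond orders sum to 2 (valence 2) → 0 H
  atom 20: O, bond orders sum to 1 (valence 2) → 1 H
Totals → C:13, H:12, N:2, O:5.
In Hill order: C13H12N2O5.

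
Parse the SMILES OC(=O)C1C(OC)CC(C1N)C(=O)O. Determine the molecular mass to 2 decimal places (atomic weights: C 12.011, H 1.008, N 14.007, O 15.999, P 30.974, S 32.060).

203.19 g/mol

First, the molecular formula is C8H13NO5 (counting implicit H from valence).
  C: 8 × 12.011 = 96.088
  H: 13 × 1.008 = 13.104
  N: 1 × 14.007 = 14.007
  O: 5 × 15.999 = 79.995
Sum: 8×12.011 + 13×1.008 + 1×14.007 + 5×15.999 = 203.194 → 203.19 g/mol.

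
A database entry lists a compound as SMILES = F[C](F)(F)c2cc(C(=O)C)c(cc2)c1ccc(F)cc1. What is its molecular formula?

C15H10F4O

Walk through each heavy atom and fill implicit hydrogens from standard valence (C 4, N 3, O 2, S 2, halogen 1); for lowercase aromatic atoms, an aromatic c carries 1 H when it has two neighbours and 0 H with three, and aromatic n carries 0 H:
  atom 1: F (halogen, monovalent) → 0 H
  atom 2: C with explicit H count 0
  atom 3: F (halogen, monovalent) → 0 H
  atom 4: F (halogen, monovalent) → 0 H
  atom 5: aromatic c, 3 neighbours → 0 H
  atom 6: aromatic c, 2 neighbours → 1 H
  atom 7: aromatic c, 3 neighbours → 0 H
  atom 8: C, bond orders sum to 4 (valence 4) → 0 H
  atom 9: O, bond orders sum to 2 (valence 2) → 0 H
  atom 10: C, bond orders sum to 1 (valence 4) → 3 H
  atom 11: aromatic c, 3 neighbours → 0 H
  atom 12: aromatic c, 2 neighbours → 1 H
  atom 13: aromatic c, 2 neighbours → 1 H
  atom 14: aromatic c, 3 neighbours → 0 H
  atom 15: aromatic c, 2 neighbours → 1 H
  atom 16: aromatic c, 2 neighbours → 1 H
  atom 17: aromatic c, 3 neighbours → 0 H
  atom 18: F (halogen, monovalent) → 0 H
  atom 19: aromatic c, 2 neighbours → 1 H
  atom 20: aromatic c, 2 neighbours → 1 H
Totals → C:15, H:10, F:4, O:1.
In Hill order: C15H10F4O.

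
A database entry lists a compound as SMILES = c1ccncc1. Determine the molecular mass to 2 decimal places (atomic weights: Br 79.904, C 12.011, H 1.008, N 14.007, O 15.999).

First, the molecular formula is C5H5N (counting implicit H from valence).
  C: 5 × 12.011 = 60.055
  H: 5 × 1.008 = 5.040
  N: 1 × 14.007 = 14.007
Sum: 5×12.011 + 5×1.008 + 1×14.007 = 79.102 → 79.10 g/mol.

79.10 g/mol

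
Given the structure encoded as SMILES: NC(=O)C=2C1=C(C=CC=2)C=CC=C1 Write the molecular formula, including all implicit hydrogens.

C11H9NO

Walk through each heavy atom and fill implicit hydrogens from standard valence (C 4, N 3, O 2, S 2, halogen 1):
  atom 1: N, bond orders sum to 1 (valence 3) → 2 H
  atom 2: C, bond orders sum to 4 (valence 4) → 0 H
  atom 3: O, bond orders sum to 2 (valence 2) → 0 H
  atom 4: C, bond orders sum to 4 (valence 4) → 0 H
  atom 5: C, bond orders sum to 4 (valence 4) → 0 H
  atom 6: C, bond orders sum to 4 (valence 4) → 0 H
  atom 7: C, bond orders sum to 3 (valence 4) → 1 H
  atom 8: C, bond orders sum to 3 (valence 4) → 1 H
  atom 9: C, bond orders sum to 3 (valence 4) → 1 H
  atom 10: C, bond orders sum to 3 (valence 4) → 1 H
  atom 11: C, bond orders sum to 3 (valence 4) → 1 H
  atom 12: C, bond orders sum to 3 (valence 4) → 1 H
  atom 13: C, bond orders sum to 3 (valence 4) → 1 H
Totals → C:11, H:9, N:1, O:1.
In Hill order: C11H9NO.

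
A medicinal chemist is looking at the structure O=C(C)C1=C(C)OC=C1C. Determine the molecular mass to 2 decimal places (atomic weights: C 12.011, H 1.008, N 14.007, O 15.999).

138.17 g/mol

First, the molecular formula is C8H10O2 (counting implicit H from valence).
  C: 8 × 12.011 = 96.088
  H: 10 × 1.008 = 10.080
  O: 2 × 15.999 = 31.998
Sum: 8×12.011 + 10×1.008 + 2×15.999 = 138.166 → 138.17 g/mol.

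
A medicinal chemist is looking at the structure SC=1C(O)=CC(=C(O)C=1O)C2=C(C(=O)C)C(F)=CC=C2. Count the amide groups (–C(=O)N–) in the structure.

Scan the SMILES for the amide motif — none present.
Groups that are present: 3 hydroxyl, 1 ketone, 1 thiol.

0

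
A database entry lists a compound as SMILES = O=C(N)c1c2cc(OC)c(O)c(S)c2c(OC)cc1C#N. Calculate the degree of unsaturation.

10

Molecular formula: C14H12N2O4S.
DoU = (2C + 2 + N − H − X) / 2, where X is the halogen count and O/S are ignored.
    = (2·14 + 2 + 2 − 12 − 0) / 2 = 20 / 2 = 10.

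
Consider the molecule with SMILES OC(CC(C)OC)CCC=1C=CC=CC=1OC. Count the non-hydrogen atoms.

17

Every atom symbol written in the SMILES (organic subset) is one heavy atom; implicit H are not written.
Heavy atoms by element → C:14, O:3.
Total: 17.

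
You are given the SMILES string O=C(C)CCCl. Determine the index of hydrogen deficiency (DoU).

Degree of unsaturation = (number of rings) + (number of π bonds).
Ring closures in the SMILES: 0.
π bonds: 1 double bond (each 1 DoU) → 1 DoU from unsaturation.
Total DoU = 0 + 1 = 1.

1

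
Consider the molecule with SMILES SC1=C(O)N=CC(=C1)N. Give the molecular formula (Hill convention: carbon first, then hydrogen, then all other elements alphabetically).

C5H6N2OS

Walk through each heavy atom and fill implicit hydrogens from standard valence (C 4, N 3, O 2, S 2, halogen 1):
  atom 1: S, bond orders sum to 1 (valence 2) → 1 H
  atom 2: C, bond orders sum to 4 (valence 4) → 0 H
  atom 3: C, bond orders sum to 4 (valence 4) → 0 H
  atom 4: O, bond orders sum to 1 (valence 2) → 1 H
  atom 5: N, bond orders sum to 3 (valence 3) → 0 H
  atom 6: C, bond orders sum to 3 (valence 4) → 1 H
  atom 7: C, bond orders sum to 4 (valence 4) → 0 H
  atom 8: C, bond orders sum to 3 (valence 4) → 1 H
  atom 9: N, bond orders sum to 1 (valence 3) → 2 H
Totals → C:5, H:6, N:2, O:1, S:1.
In Hill order: C5H6N2OS.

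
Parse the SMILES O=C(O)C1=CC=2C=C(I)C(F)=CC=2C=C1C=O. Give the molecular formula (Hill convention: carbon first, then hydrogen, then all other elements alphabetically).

C12H6FIO3

Walk through each heavy atom and fill implicit hydrogens from standard valence (C 4, N 3, O 2, S 2, halogen 1):
  atom 1: O, bond orders sum to 2 (valence 2) → 0 H
  atom 2: C, bond orders sum to 4 (valence 4) → 0 H
  atom 3: O, bond orders sum to 1 (valence 2) → 1 H
  atom 4: C, bond orders sum to 4 (valence 4) → 0 H
  atom 5: C, bond orders sum to 3 (valence 4) → 1 H
  atom 6: C, bond orders sum to 4 (valence 4) → 0 H
  atom 7: C, bond orders sum to 3 (valence 4) → 1 H
  atom 8: C, bond orders sum to 4 (valence 4) → 0 H
  atom 9: I (halogen, monovalent) → 0 H
  atom 10: C, bond orders sum to 4 (valence 4) → 0 H
  atom 11: F (halogen, monovalent) → 0 H
  atom 12: C, bond orders sum to 3 (valence 4) → 1 H
  atom 13: C, bond orders sum to 4 (valence 4) → 0 H
  atom 14: C, bond orders sum to 3 (valence 4) → 1 H
  atom 15: C, bond orders sum to 4 (valence 4) → 0 H
  atom 16: C, bond orders sum to 3 (valence 4) → 1 H
  atom 17: O, bond orders sum to 2 (valence 2) → 0 H
Totals → C:12, H:6, F:1, I:1, O:3.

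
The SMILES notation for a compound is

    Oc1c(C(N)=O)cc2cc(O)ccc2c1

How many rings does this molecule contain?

In SMILES, each pair of matching ring-closure digits denotes one ring-closing bond; the number of such bonds equals the number of independent rings.
Ring-closure bonds here: 2.

2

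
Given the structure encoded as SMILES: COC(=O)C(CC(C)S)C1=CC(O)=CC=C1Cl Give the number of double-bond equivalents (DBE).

Molecular formula: C12H15ClO3S.
DoU = (2C + 2 + N − H − X) / 2, where X is the halogen count and O/S are ignored.
    = (2·12 + 2 + 0 − 15 − 1) / 2 = 10 / 2 = 5.

5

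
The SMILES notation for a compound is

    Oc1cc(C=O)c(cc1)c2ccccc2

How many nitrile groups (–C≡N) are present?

0

Scan the SMILES for the nitrile motif — none present.
Groups that are present: 1 aldehyde, 1 hydroxyl.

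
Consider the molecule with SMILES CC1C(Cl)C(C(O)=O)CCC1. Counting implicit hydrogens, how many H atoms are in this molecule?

Walk through each heavy atom and fill implicit hydrogens from standard valence (C 4, N 3, O 2, S 2, halogen 1):
  atom 1: C, bond orders sum to 1 (valence 4) → 3 H
  atom 2: C, bond orders sum to 3 (valence 4) → 1 H
  atom 3: C, bond orders sum to 3 (valence 4) → 1 H
  atom 4: Cl (halogen, monovalent) → 0 H
  atom 5: C, bond orders sum to 3 (valence 4) → 1 H
  atom 6: C, bond orders sum to 4 (valence 4) → 0 H
  atom 7: O, bond orders sum to 1 (valence 2) → 1 H
  atom 8: O, bond orders sum to 2 (valence 2) → 0 H
  atom 9: C, bond orders sum to 2 (valence 4) → 2 H
  atom 10: C, bond orders sum to 2 (valence 4) → 2 H
  atom 11: C, bond orders sum to 2 (valence 4) → 2 H
Total hydrogens: 13.

13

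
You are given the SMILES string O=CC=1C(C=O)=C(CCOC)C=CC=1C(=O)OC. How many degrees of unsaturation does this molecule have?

7

Degree of unsaturation = (number of rings) + (number of π bonds).
Ring closures in the SMILES: 1.
π bonds: 6 double bonds (each 1 DoU) → 6 DoU from unsaturation.
Total DoU = 1 + 6 = 7.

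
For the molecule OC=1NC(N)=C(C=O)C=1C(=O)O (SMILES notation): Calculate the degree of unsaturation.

Degree of unsaturation = (number of rings) + (number of π bonds).
Ring closures in the SMILES: 1.
π bonds: 4 double bonds (each 1 DoU) → 4 DoU from unsaturation.
Total DoU = 1 + 4 = 5.

5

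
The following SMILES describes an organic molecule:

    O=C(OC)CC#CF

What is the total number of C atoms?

5

Count every carbon token in the SMILES (each C, including those in ring-closure positions and inside branches).
Carbon count: 5.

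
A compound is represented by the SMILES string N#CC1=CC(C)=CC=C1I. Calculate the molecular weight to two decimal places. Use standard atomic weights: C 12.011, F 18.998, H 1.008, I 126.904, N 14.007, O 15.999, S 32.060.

243.05 g/mol

First, the molecular formula is C8H6IN (counting implicit H from valence).
  C: 8 × 12.011 = 96.088
  H: 6 × 1.008 = 6.048
  I: 1 × 126.904 = 126.904
  N: 1 × 14.007 = 14.007
Sum: 8×12.011 + 6×1.008 + 1×126.904 + 1×14.007 = 243.047 → 243.05 g/mol.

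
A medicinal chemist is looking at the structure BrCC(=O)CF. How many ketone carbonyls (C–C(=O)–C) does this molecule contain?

1

The ketone motif appears at heavy-atom position 3 in the SMILES.
Ketone count: 1.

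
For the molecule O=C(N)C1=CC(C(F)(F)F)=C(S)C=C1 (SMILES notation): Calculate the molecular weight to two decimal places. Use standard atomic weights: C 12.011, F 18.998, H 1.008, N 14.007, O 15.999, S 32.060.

221.20 g/mol

First, the molecular formula is C8H6F3NOS (counting implicit H from valence).
  C: 8 × 12.011 = 96.088
  F: 3 × 18.998 = 56.994
  H: 6 × 1.008 = 6.048
  N: 1 × 14.007 = 14.007
  O: 1 × 15.999 = 15.999
  S: 1 × 32.060 = 32.060
Sum: 8×12.011 + 3×18.998 + 6×1.008 + 1×14.007 + 1×15.999 + 1×32.060 = 221.196 → 221.20 g/mol.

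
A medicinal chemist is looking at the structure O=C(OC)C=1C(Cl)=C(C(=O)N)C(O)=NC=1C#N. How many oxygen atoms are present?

4

Scan the SMILES for O atoms (remember two-letter symbols like Cl and Br are single atoms).
Oxygen count: 4.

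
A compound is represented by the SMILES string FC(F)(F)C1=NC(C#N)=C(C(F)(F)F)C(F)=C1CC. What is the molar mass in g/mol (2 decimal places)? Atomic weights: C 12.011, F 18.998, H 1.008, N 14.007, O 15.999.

286.15 g/mol

First, the molecular formula is C10H5F7N2 (counting implicit H from valence).
  C: 10 × 12.011 = 120.110
  F: 7 × 18.998 = 132.986
  H: 5 × 1.008 = 5.040
  N: 2 × 14.007 = 28.014
Sum: 10×12.011 + 7×18.998 + 5×1.008 + 2×14.007 = 286.150 → 286.15 g/mol.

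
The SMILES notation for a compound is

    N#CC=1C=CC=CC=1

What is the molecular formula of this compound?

C7H5N

Walk through each heavy atom and fill implicit hydrogens from standard valence (C 4, N 3, O 2, S 2, halogen 1):
  atom 1: N, bond orders sum to 3 (valence 3) → 0 H
  atom 2: C, bond orders sum to 4 (valence 4) → 0 H
  atom 3: C, bond orders sum to 4 (valence 4) → 0 H
  atom 4: C, bond orders sum to 3 (valence 4) → 1 H
  atom 5: C, bond orders sum to 3 (valence 4) → 1 H
  atom 6: C, bond orders sum to 3 (valence 4) → 1 H
  atom 7: C, bond orders sum to 3 (valence 4) → 1 H
  atom 8: C, bond orders sum to 3 (valence 4) → 1 H
Totals → C:7, H:5, N:1.
In Hill order: C7H5N.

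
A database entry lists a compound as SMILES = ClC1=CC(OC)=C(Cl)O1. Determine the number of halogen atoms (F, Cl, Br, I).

2

Halogen atoms appear at heavy-atom positions 1, 8 (2×Cl).
Other groups present: 1 ether.
Halogen count: 2.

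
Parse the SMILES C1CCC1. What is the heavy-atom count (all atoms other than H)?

Every atom symbol written in the SMILES (organic subset) is one heavy atom; implicit H are not written.
Heavy atoms by element → C:4.
Total: 4.

4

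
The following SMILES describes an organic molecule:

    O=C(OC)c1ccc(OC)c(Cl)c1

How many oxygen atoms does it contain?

Scan the SMILES for O atoms (remember two-letter symbols like Cl and Br are single atoms).
Oxygen count: 3.

3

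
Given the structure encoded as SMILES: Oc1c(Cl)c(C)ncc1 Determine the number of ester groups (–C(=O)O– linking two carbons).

Scan the SMILES for the ester motif — none present.
Groups that are present: 1 hydroxyl.

0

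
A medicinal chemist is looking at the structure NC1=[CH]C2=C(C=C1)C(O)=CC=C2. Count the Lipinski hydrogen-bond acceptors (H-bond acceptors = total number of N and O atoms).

2

N atoms: 1; O atoms: 1.
Lipinski HBA = 1 + 1 = 2.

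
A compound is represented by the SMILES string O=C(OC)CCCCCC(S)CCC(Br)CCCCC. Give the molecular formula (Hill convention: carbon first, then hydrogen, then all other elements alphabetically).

Walk through each heavy atom and fill implicit hydrogens from standard valence (C 4, N 3, O 2, S 2, halogen 1):
  atom 1: O, bond orders sum to 2 (valence 2) → 0 H
  atom 2: C, bond orders sum to 4 (valence 4) → 0 H
  atom 3: O, bond orders sum to 2 (valence 2) → 0 H
  atom 4: C, bond orders sum to 1 (valence 4) → 3 H
  atom 5: C, bond orders sum to 2 (valence 4) → 2 H
  atom 6: C, bond orders sum to 2 (valence 4) → 2 H
  atom 7: C, bond orders sum to 2 (valence 4) → 2 H
  atom 8: C, bond orders sum to 2 (valence 4) → 2 H
  atom 9: C, bond orders sum to 2 (valence 4) → 2 H
  atom 10: C, bond orders sum to 3 (valence 4) → 1 H
  atom 11: S, bond orders sum to 1 (valence 2) → 1 H
  atom 12: C, bond orders sum to 2 (valence 4) → 2 H
  atom 13: C, bond orders sum to 2 (valence 4) → 2 H
  atom 14: C, bond orders sum to 3 (valence 4) → 1 H
  atom 15: Br (halogen, monovalent) → 0 H
  atom 16: C, bond orders sum to 2 (valence 4) → 2 H
  atom 17: C, bond orders sum to 2 (valence 4) → 2 H
  atom 18: C, bond orders sum to 2 (valence 4) → 2 H
  atom 19: C, bond orders sum to 2 (valence 4) → 2 H
  atom 20: C, bond orders sum to 1 (valence 4) → 3 H
Totals → C:16, H:31, Br:1, O:2, S:1.
In Hill order: C16H31BrO2S.

C16H31BrO2S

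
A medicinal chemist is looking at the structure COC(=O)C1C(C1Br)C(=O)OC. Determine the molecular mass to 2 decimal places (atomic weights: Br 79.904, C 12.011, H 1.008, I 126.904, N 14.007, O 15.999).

First, the molecular formula is C7H9BrO4 (counting implicit H from valence).
  Br: 1 × 79.904 = 79.904
  C: 7 × 12.011 = 84.077
  H: 9 × 1.008 = 9.072
  O: 4 × 15.999 = 63.996
Sum: 1×79.904 + 7×12.011 + 9×1.008 + 4×15.999 = 237.049 → 237.05 g/mol.

237.05 g/mol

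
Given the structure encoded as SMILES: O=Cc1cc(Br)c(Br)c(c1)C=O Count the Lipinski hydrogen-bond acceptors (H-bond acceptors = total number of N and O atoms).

2

N atoms: 0; O atoms: 2.
Lipinski HBA = 0 + 2 = 2.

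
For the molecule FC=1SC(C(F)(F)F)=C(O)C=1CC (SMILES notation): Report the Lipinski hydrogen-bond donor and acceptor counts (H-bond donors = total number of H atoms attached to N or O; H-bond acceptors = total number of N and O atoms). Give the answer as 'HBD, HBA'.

1, 1

Donors: find every N or O and count the H atoms it carries.
  atom 10 (O): bond orders sum to 1 → 1 H
Lipinski HBD = 1.
Acceptors: N atoms = 0, O atoms = 1 → HBA = 1.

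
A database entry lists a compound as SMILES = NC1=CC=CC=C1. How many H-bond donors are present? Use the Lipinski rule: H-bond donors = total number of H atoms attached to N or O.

Donors: find every N or O and count the H atoms it carries.
  atom 1 (N): bond orders sum to 1 → 2 H
Lipinski HBD = 2.

2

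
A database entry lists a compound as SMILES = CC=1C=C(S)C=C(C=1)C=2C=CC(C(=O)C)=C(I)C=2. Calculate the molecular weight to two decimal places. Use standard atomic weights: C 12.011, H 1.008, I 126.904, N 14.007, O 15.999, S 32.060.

First, the molecular formula is C15H13IOS (counting implicit H from valence).
  C: 15 × 12.011 = 180.165
  H: 13 × 1.008 = 13.104
  I: 1 × 126.904 = 126.904
  O: 1 × 15.999 = 15.999
  S: 1 × 32.060 = 32.060
Sum: 15×12.011 + 13×1.008 + 1×126.904 + 1×15.999 + 1×32.060 = 368.232 → 368.23 g/mol.

368.23 g/mol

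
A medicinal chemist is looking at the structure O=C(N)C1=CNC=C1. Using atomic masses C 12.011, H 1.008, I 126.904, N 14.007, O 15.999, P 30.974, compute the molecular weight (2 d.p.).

110.12 g/mol

First, the molecular formula is C5H6N2O (counting implicit H from valence).
  C: 5 × 12.011 = 60.055
  H: 6 × 1.008 = 6.048
  N: 2 × 14.007 = 28.014
  O: 1 × 15.999 = 15.999
Sum: 5×12.011 + 6×1.008 + 2×14.007 + 1×15.999 = 110.116 → 110.12 g/mol.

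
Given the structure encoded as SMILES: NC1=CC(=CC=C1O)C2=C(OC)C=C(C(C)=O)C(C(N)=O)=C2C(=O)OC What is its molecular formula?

Walk through each heavy atom and fill implicit hydrogens from standard valence (C 4, N 3, O 2, S 2, halogen 1):
  atom 1: N, bond orders sum to 1 (valence 3) → 2 H
  atom 2: C, bond orders sum to 4 (valence 4) → 0 H
  atom 3: C, bond orders sum to 3 (valence 4) → 1 H
  atom 4: C, bond orders sum to 4 (valence 4) → 0 H
  atom 5: C, bond orders sum to 3 (valence 4) → 1 H
  atom 6: C, bond orders sum to 3 (valence 4) → 1 H
  atom 7: C, bond orders sum to 4 (valence 4) → 0 H
  atom 8: O, bond orders sum to 1 (valence 2) → 1 H
  atom 9: C, bond orders sum to 4 (valence 4) → 0 H
  atom 10: C, bond orders sum to 4 (valence 4) → 0 H
  atom 11: O, bond orders sum to 2 (valence 2) → 0 H
  atom 12: C, bond orders sum to 1 (valence 4) → 3 H
  atom 13: C, bond orders sum to 3 (valence 4) → 1 H
  atom 14: C, bond orders sum to 4 (valence 4) → 0 H
  atom 15: C, bond orders sum to 4 (valence 4) → 0 H
  atom 16: C, bond orders sum to 1 (valence 4) → 3 H
  atom 17: O, bond orders sum to 2 (valence 2) → 0 H
  atom 18: C, bond orders sum to 4 (valence 4) → 0 H
  atom 19: C, bond orders sum to 4 (valence 4) → 0 H
  atom 20: N, bond orders sum to 1 (valence 3) → 2 H
  atom 21: O, bond orders sum to 2 (valence 2) → 0 H
  atom 22: C, bond orders sum to 4 (valence 4) → 0 H
  atom 23: C, bond orders sum to 4 (valence 4) → 0 H
  atom 24: O, bond orders sum to 2 (valence 2) → 0 H
  atom 25: O, bond orders sum to 2 (valence 2) → 0 H
  atom 26: C, bond orders sum to 1 (valence 4) → 3 H
Totals → C:18, H:18, N:2, O:6.
In Hill order: C18H18N2O6.

C18H18N2O6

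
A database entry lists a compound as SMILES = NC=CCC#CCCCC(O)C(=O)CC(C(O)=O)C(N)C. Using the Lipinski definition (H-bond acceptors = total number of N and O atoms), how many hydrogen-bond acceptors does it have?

N atoms: 2; O atoms: 4.
Lipinski HBA = 2 + 4 = 6.

6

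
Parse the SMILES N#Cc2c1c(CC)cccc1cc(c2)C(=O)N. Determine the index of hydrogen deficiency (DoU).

10

Molecular formula: C14H12N2O.
DoU = (2C + 2 + N − H − X) / 2, where X is the halogen count and O/S are ignored.
    = (2·14 + 2 + 2 − 12 − 0) / 2 = 20 / 2 = 10.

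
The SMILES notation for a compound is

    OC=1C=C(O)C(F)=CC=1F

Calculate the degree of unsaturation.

Molecular formula: C6H4F2O2.
DoU = (2C + 2 + N − H − X) / 2, where X is the halogen count and O/S are ignored.
    = (2·6 + 2 + 0 − 4 − 2) / 2 = 8 / 2 = 4.

4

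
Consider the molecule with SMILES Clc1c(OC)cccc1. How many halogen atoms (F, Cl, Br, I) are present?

1

Halogen atoms appear at heavy-atom position 1 (1×Cl).
Other groups present: 1 ether.
Halogen count: 1.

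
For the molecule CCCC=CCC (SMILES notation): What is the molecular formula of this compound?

Walk through each heavy atom and fill implicit hydrogens from standard valence (C 4, N 3, O 2, S 2, halogen 1):
  atom 1: C, bond orders sum to 1 (valence 4) → 3 H
  atom 2: C, bond orders sum to 2 (valence 4) → 2 H
  atom 3: C, bond orders sum to 2 (valence 4) → 2 H
  atom 4: C, bond orders sum to 3 (valence 4) → 1 H
  atom 5: C, bond orders sum to 3 (valence 4) → 1 H
  atom 6: C, bond orders sum to 2 (valence 4) → 2 H
  atom 7: C, bond orders sum to 1 (valence 4) → 3 H
Totals → C:7, H:14.
In Hill order: C7H14.

C7H14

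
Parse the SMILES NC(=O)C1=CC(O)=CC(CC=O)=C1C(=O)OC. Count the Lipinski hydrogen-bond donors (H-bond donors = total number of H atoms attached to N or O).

Donors: find every N or O and count the H atoms it carries.
  atom 1 (N): bond orders sum to 1 → 2 H
  atom 3 (O): bond orders sum to 2 → 0 H
  atom 7 (O): bond orders sum to 1 → 1 H
  atom 12 (O): bond orders sum to 2 → 0 H
  atom 15 (O): bond orders sum to 2 → 0 H
  atom 16 (O): bond orders sum to 2 → 0 H
Lipinski HBD = 3.

3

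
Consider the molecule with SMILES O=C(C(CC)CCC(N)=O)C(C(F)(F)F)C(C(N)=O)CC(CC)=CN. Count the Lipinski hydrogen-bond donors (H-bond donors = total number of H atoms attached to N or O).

6

Donors: find every N or O and count the H atoms it carries.
  atom 1 (O): bond orders sum to 2 → 0 H
  atom 9 (N): bond orders sum to 1 → 2 H
  atom 10 (O): bond orders sum to 2 → 0 H
  atom 18 (N): bond orders sum to 1 → 2 H
  atom 19 (O): bond orders sum to 2 → 0 H
  atom 25 (N): bond orders sum to 1 → 2 H
Lipinski HBD = 6.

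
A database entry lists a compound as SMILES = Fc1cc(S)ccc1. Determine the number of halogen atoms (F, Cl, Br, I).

Halogen atoms appear at heavy-atom position 1 (1×F).
Other groups present: 1 thiol.
Halogen count: 1.

1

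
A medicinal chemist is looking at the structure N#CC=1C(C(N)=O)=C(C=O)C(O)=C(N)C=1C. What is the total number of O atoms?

3

Scan the SMILES for O atoms (remember two-letter symbols like Cl and Br are single atoms).
Oxygen count: 3.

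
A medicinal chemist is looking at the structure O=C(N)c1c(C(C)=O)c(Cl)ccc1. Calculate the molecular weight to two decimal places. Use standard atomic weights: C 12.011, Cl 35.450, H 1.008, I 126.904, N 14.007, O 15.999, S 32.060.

197.62 g/mol

First, the molecular formula is C9H8ClNO2 (counting implicit H from valence).
  C: 9 × 12.011 = 108.099
  Cl: 1 × 35.450 = 35.450
  H: 8 × 1.008 = 8.064
  N: 1 × 14.007 = 14.007
  O: 2 × 15.999 = 31.998
Sum: 9×12.011 + 1×35.450 + 8×1.008 + 1×14.007 + 2×15.999 = 197.618 → 197.62 g/mol.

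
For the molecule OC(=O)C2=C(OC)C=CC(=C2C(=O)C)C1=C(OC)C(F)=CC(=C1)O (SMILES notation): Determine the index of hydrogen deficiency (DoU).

Degree of unsaturation = (number of rings) + (number of π bonds).
Ring closures in the SMILES: 2.
π bonds: 8 double bonds (each 1 DoU) → 8 DoU from unsaturation.
Total DoU = 2 + 8 = 10.

10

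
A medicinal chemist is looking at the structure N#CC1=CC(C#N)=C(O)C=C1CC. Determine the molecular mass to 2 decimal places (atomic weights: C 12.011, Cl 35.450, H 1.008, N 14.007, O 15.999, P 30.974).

First, the molecular formula is C10H8N2O (counting implicit H from valence).
  C: 10 × 12.011 = 120.110
  H: 8 × 1.008 = 8.064
  N: 2 × 14.007 = 28.014
  O: 1 × 15.999 = 15.999
Sum: 10×12.011 + 8×1.008 + 2×14.007 + 1×15.999 = 172.187 → 172.19 g/mol.

172.19 g/mol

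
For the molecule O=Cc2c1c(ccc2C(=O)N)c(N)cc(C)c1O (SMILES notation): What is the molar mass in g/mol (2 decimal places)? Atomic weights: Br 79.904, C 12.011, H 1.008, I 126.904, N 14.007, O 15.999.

First, the molecular formula is C13H12N2O3 (counting implicit H from valence).
  C: 13 × 12.011 = 156.143
  H: 12 × 1.008 = 12.096
  N: 2 × 14.007 = 28.014
  O: 3 × 15.999 = 47.997
Sum: 13×12.011 + 12×1.008 + 2×14.007 + 3×15.999 = 244.250 → 244.25 g/mol.

244.25 g/mol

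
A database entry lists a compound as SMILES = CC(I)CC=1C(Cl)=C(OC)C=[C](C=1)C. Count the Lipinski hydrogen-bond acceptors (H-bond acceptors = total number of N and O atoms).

1

N atoms: 0; O atoms: 1.
Lipinski HBA = 0 + 1 = 1.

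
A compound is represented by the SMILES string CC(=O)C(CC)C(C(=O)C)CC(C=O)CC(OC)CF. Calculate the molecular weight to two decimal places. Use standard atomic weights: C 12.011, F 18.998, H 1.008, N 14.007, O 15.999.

288.36 g/mol

First, the molecular formula is C15H25FO4 (counting implicit H from valence).
  C: 15 × 12.011 = 180.165
  F: 1 × 18.998 = 18.998
  H: 25 × 1.008 = 25.200
  O: 4 × 15.999 = 63.996
Sum: 15×12.011 + 1×18.998 + 25×1.008 + 4×15.999 = 288.359 → 288.36 g/mol.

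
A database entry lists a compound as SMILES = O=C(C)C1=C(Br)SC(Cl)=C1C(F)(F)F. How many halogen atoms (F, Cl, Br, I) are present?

Halogen atoms appear at heavy-atom positions 6, 9, 12, 13, 14 (1×Br, 1×Cl, 3×F).
Other groups present: 1 ketone.
Halogen count: 5.

5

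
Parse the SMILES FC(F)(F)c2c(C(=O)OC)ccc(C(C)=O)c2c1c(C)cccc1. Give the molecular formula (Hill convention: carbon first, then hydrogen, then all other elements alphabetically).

C18H15F3O3

Walk through each heavy atom and fill implicit hydrogens from standard valence (C 4, N 3, O 2, S 2, halogen 1); for lowercase aromatic atoms, an aromatic c carries 1 H when it has two neighbours and 0 H with three, and aromatic n carries 0 H:
  atom 1: F (halogen, monovalent) → 0 H
  atom 2: C, bond orders sum to 4 (valence 4) → 0 H
  atom 3: F (halogen, monovalent) → 0 H
  atom 4: F (halogen, monovalent) → 0 H
  atom 5: aromatic c, 3 neighbours → 0 H
  atom 6: aromatic c, 3 neighbours → 0 H
  atom 7: C, bond orders sum to 4 (valence 4) → 0 H
  atom 8: O, bond orders sum to 2 (valence 2) → 0 H
  atom 9: O, bond orders sum to 2 (valence 2) → 0 H
  atom 10: C, bond orders sum to 1 (valence 4) → 3 H
  atom 11: aromatic c, 2 neighbours → 1 H
  atom 12: aromatic c, 2 neighbours → 1 H
  atom 13: aromatic c, 3 neighbours → 0 H
  atom 14: C, bond orders sum to 4 (valence 4) → 0 H
  atom 15: C, bond orders sum to 1 (valence 4) → 3 H
  atom 16: O, bond orders sum to 2 (valence 2) → 0 H
  atom 17: aromatic c, 3 neighbours → 0 H
  atom 18: aromatic c, 3 neighbours → 0 H
  atom 19: aromatic c, 3 neighbours → 0 H
  atom 20: C, bond orders sum to 1 (valence 4) → 3 H
  atom 21: aromatic c, 2 neighbours → 1 H
  atom 22: aromatic c, 2 neighbours → 1 H
  atom 23: aromatic c, 2 neighbours → 1 H
  atom 24: aromatic c, 2 neighbours → 1 H
Totals → C:18, H:15, F:3, O:3.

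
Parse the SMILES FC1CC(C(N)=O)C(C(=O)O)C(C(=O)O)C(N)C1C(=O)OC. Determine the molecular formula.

C12H17FN2O7

Walk through each heavy atom and fill implicit hydrogens from standard valence (C 4, N 3, O 2, S 2, halogen 1):
  atom 1: F (halogen, monovalent) → 0 H
  atom 2: C, bond orders sum to 3 (valence 4) → 1 H
  atom 3: C, bond orders sum to 2 (valence 4) → 2 H
  atom 4: C, bond orders sum to 3 (valence 4) → 1 H
  atom 5: C, bond orders sum to 4 (valence 4) → 0 H
  atom 6: N, bond orders sum to 1 (valence 3) → 2 H
  atom 7: O, bond orders sum to 2 (valence 2) → 0 H
  atom 8: C, bond orders sum to 3 (valence 4) → 1 H
  atom 9: C, bond orders sum to 4 (valence 4) → 0 H
  atom 10: O, bond orders sum to 2 (valence 2) → 0 H
  atom 11: O, bond orders sum to 1 (valence 2) → 1 H
  atom 12: C, bond orders sum to 3 (valence 4) → 1 H
  atom 13: C, bond orders sum to 4 (valence 4) → 0 H
  atom 14: O, bond orders sum to 2 (valence 2) → 0 H
  atom 15: O, bond orders sum to 1 (valence 2) → 1 H
  atom 16: C, bond orders sum to 3 (valence 4) → 1 H
  atom 17: N, bond orders sum to 1 (valence 3) → 2 H
  atom 18: C, bond orders sum to 3 (valence 4) → 1 H
  atom 19: C, bond orders sum to 4 (valence 4) → 0 H
  atom 20: O, bond orders sum to 2 (valence 2) → 0 H
  atom 21: O, bond orders sum to 2 (valence 2) → 0 H
  atom 22: C, bond orders sum to 1 (valence 4) → 3 H
Totals → C:12, H:17, F:1, N:2, O:7.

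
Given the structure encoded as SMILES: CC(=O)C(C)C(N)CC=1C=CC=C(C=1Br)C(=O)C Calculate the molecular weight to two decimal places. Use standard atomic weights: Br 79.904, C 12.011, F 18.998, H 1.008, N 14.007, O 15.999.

312.21 g/mol

First, the molecular formula is C14H18BrNO2 (counting implicit H from valence).
  Br: 1 × 79.904 = 79.904
  C: 14 × 12.011 = 168.154
  H: 18 × 1.008 = 18.144
  N: 1 × 14.007 = 14.007
  O: 2 × 15.999 = 31.998
Sum: 1×79.904 + 14×12.011 + 18×1.008 + 1×14.007 + 2×15.999 = 312.207 → 312.21 g/mol.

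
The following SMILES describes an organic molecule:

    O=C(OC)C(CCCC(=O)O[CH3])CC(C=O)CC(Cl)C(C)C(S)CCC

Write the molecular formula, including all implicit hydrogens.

Walk through each heavy atom and fill implicit hydrogens from standard valence (C 4, N 3, O 2, S 2, halogen 1):
  atom 1: O, bond orders sum to 2 (valence 2) → 0 H
  atom 2: C, bond orders sum to 4 (valence 4) → 0 H
  atom 3: O, bond orders sum to 2 (valence 2) → 0 H
  atom 4: C, bond orders sum to 1 (valence 4) → 3 H
  atom 5: C, bond orders sum to 3 (valence 4) → 1 H
  atom 6: C, bond orders sum to 2 (valence 4) → 2 H
  atom 7: C, bond orders sum to 2 (valence 4) → 2 H
  atom 8: C, bond orders sum to 2 (valence 4) → 2 H
  atom 9: C, bond orders sum to 4 (valence 4) → 0 H
  atom 10: O, bond orders sum to 2 (valence 2) → 0 H
  atom 11: O, bond orders sum to 2 (valence 2) → 0 H
  atom 12: C with explicit H count 3
  atom 13: C, bond orders sum to 2 (valence 4) → 2 H
  atom 14: C, bond orders sum to 3 (valence 4) → 1 H
  atom 15: C, bond orders sum to 3 (valence 4) → 1 H
  atom 16: O, bond orders sum to 2 (valence 2) → 0 H
  atom 17: C, bond orders sum to 2 (valence 4) → 2 H
  atom 18: C, bond orders sum to 3 (valence 4) → 1 H
  atom 19: Cl (halogen, monovalent) → 0 H
  atom 20: C, bond orders sum to 3 (valence 4) → 1 H
  atom 21: C, bond orders sum to 1 (valence 4) → 3 H
  atom 22: C, bond orders sum to 3 (valence 4) → 1 H
  atom 23: S, bond orders sum to 1 (valence 2) → 1 H
  atom 24: C, bond orders sum to 2 (valence 4) → 2 H
  atom 25: C, bond orders sum to 2 (valence 4) → 2 H
  atom 26: C, bond orders sum to 1 (valence 4) → 3 H
Totals → C:19, H:33, Cl:1, O:5, S:1.
In Hill order: C19H33ClO5S.

C19H33ClO5S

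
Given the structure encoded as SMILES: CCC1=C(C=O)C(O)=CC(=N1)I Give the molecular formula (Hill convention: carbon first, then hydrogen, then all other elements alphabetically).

C8H8INO2

Walk through each heavy atom and fill implicit hydrogens from standard valence (C 4, N 3, O 2, S 2, halogen 1):
  atom 1: C, bond orders sum to 1 (valence 4) → 3 H
  atom 2: C, bond orders sum to 2 (valence 4) → 2 H
  atom 3: C, bond orders sum to 4 (valence 4) → 0 H
  atom 4: C, bond orders sum to 4 (valence 4) → 0 H
  atom 5: C, bond orders sum to 3 (valence 4) → 1 H
  atom 6: O, bond orders sum to 2 (valence 2) → 0 H
  atom 7: C, bond orders sum to 4 (valence 4) → 0 H
  atom 8: O, bond orders sum to 1 (valence 2) → 1 H
  atom 9: C, bond orders sum to 3 (valence 4) → 1 H
  atom 10: C, bond orders sum to 4 (valence 4) → 0 H
  atom 11: N, bond orders sum to 3 (valence 3) → 0 H
  atom 12: I (halogen, monovalent) → 0 H
Totals → C:8, H:8, I:1, N:1, O:2.
In Hill order: C8H8INO2.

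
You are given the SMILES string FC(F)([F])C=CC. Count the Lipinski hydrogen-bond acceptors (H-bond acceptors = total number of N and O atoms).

0

N atoms: 0; O atoms: 0.
Lipinski HBA = 0 + 0 = 0.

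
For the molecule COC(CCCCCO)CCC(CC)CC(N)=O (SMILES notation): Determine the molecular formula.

C14H29NO3

Walk through each heavy atom and fill implicit hydrogens from standard valence (C 4, N 3, O 2, S 2, halogen 1):
  atom 1: C, bond orders sum to 1 (valence 4) → 3 H
  atom 2: O, bond orders sum to 2 (valence 2) → 0 H
  atom 3: C, bond orders sum to 3 (valence 4) → 1 H
  atom 4: C, bond orders sum to 2 (valence 4) → 2 H
  atom 5: C, bond orders sum to 2 (valence 4) → 2 H
  atom 6: C, bond orders sum to 2 (valence 4) → 2 H
  atom 7: C, bond orders sum to 2 (valence 4) → 2 H
  atom 8: C, bond orders sum to 2 (valence 4) → 2 H
  atom 9: O, bond orders sum to 1 (valence 2) → 1 H
  atom 10: C, bond orders sum to 2 (valence 4) → 2 H
  atom 11: C, bond orders sum to 2 (valence 4) → 2 H
  atom 12: C, bond orders sum to 3 (valence 4) → 1 H
  atom 13: C, bond orders sum to 2 (valence 4) → 2 H
  atom 14: C, bond orders sum to 1 (valence 4) → 3 H
  atom 15: C, bond orders sum to 2 (valence 4) → 2 H
  atom 16: C, bond orders sum to 4 (valence 4) → 0 H
  atom 17: N, bond orders sum to 1 (valence 3) → 2 H
  atom 18: O, bond orders sum to 2 (valence 2) → 0 H
Totals → C:14, H:29, N:1, O:3.
In Hill order: C14H29NO3.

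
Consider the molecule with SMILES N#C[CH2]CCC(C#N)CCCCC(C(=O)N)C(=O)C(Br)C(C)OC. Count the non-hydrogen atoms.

24

Every atom symbol written in the SMILES (organic subset) is one heavy atom; implicit H are not written.
Heavy atoms by element → Br:1, C:17, N:3, O:3.
Total: 24.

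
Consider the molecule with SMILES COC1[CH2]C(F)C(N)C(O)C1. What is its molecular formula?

C7H14FNO2

Walk through each heavy atom and fill implicit hydrogens from standard valence (C 4, N 3, O 2, S 2, halogen 1):
  atom 1: C, bond orders sum to 1 (valence 4) → 3 H
  atom 2: O, bond orders sum to 2 (valence 2) → 0 H
  atom 3: C, bond orders sum to 3 (valence 4) → 1 H
  atom 4: C with explicit H count 2
  atom 5: C, bond orders sum to 3 (valence 4) → 1 H
  atom 6: F (halogen, monovalent) → 0 H
  atom 7: C, bond orders sum to 3 (valence 4) → 1 H
  atom 8: N, bond orders sum to 1 (valence 3) → 2 H
  atom 9: C, bond orders sum to 3 (valence 4) → 1 H
  atom 10: O, bond orders sum to 1 (valence 2) → 1 H
  atom 11: C, bond orders sum to 2 (valence 4) → 2 H
Totals → C:7, H:14, F:1, N:1, O:2.
In Hill order: C7H14FNO2.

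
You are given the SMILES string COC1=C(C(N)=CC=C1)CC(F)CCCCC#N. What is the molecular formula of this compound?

C14H19FN2O

Walk through each heavy atom and fill implicit hydrogens from standard valence (C 4, N 3, O 2, S 2, halogen 1):
  atom 1: C, bond orders sum to 1 (valence 4) → 3 H
  atom 2: O, bond orders sum to 2 (valence 2) → 0 H
  atom 3: C, bond orders sum to 4 (valence 4) → 0 H
  atom 4: C, bond orders sum to 4 (valence 4) → 0 H
  atom 5: C, bond orders sum to 4 (valence 4) → 0 H
  atom 6: N, bond orders sum to 1 (valence 3) → 2 H
  atom 7: C, bond orders sum to 3 (valence 4) → 1 H
  atom 8: C, bond orders sum to 3 (valence 4) → 1 H
  atom 9: C, bond orders sum to 3 (valence 4) → 1 H
  atom 10: C, bond orders sum to 2 (valence 4) → 2 H
  atom 11: C, bond orders sum to 3 (valence 4) → 1 H
  atom 12: F (halogen, monovalent) → 0 H
  atom 13: C, bond orders sum to 2 (valence 4) → 2 H
  atom 14: C, bond orders sum to 2 (valence 4) → 2 H
  atom 15: C, bond orders sum to 2 (valence 4) → 2 H
  atom 16: C, bond orders sum to 2 (valence 4) → 2 H
  atom 17: C, bond orders sum to 4 (valence 4) → 0 H
  atom 18: N, bond orders sum to 3 (valence 3) → 0 H
Totals → C:14, H:19, F:1, N:2, O:1.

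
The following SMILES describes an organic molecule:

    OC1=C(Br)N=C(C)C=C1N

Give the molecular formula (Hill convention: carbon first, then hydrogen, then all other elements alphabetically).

Walk through each heavy atom and fill implicit hydrogens from standard valence (C 4, N 3, O 2, S 2, halogen 1):
  atom 1: O, bond orders sum to 1 (valence 2) → 1 H
  atom 2: C, bond orders sum to 4 (valence 4) → 0 H
  atom 3: C, bond orders sum to 4 (valence 4) → 0 H
  atom 4: Br (halogen, monovalent) → 0 H
  atom 5: N, bond orders sum to 3 (valence 3) → 0 H
  atom 6: C, bond orders sum to 4 (valence 4) → 0 H
  atom 7: C, bond orders sum to 1 (valence 4) → 3 H
  atom 8: C, bond orders sum to 3 (valence 4) → 1 H
  atom 9: C, bond orders sum to 4 (valence 4) → 0 H
  atom 10: N, bond orders sum to 1 (valence 3) → 2 H
Totals → C:6, H:7, Br:1, N:2, O:1.

C6H7BrN2O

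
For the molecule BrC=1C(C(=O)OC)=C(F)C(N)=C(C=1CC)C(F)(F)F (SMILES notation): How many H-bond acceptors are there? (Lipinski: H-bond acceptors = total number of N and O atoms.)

N atoms: 1; O atoms: 2.
Lipinski HBA = 1 + 2 = 3.

3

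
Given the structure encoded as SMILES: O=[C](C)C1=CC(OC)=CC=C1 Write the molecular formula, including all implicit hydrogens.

Walk through each heavy atom and fill implicit hydrogens from standard valence (C 4, N 3, O 2, S 2, halogen 1):
  atom 1: O, bond orders sum to 2 (valence 2) → 0 H
  atom 2: C with explicit H count 0
  atom 3: C, bond orders sum to 1 (valence 4) → 3 H
  atom 4: C, bond orders sum to 4 (valence 4) → 0 H
  atom 5: C, bond orders sum to 3 (valence 4) → 1 H
  atom 6: C, bond orders sum to 4 (valence 4) → 0 H
  atom 7: O, bond orders sum to 2 (valence 2) → 0 H
  atom 8: C, bond orders sum to 1 (valence 4) → 3 H
  atom 9: C, bond orders sum to 3 (valence 4) → 1 H
  atom 10: C, bond orders sum to 3 (valence 4) → 1 H
  atom 11: C, bond orders sum to 3 (valence 4) → 1 H
Totals → C:9, H:10, O:2.

C9H10O2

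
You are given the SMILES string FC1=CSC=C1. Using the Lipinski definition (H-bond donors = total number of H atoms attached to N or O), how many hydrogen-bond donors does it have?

0

Donors: find every N or O and count the H atoms it carries.
  (no N or O atoms present)
Lipinski HBD = 0.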